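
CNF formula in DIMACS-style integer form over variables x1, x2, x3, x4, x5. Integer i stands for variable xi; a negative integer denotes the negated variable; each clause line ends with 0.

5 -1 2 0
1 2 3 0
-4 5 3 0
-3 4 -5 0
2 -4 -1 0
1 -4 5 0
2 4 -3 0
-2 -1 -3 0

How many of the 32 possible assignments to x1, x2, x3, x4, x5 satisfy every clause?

Split on x1, then x2.
  x1=T, x2=T: remaining (x3,x4,x5) ∈ {(F,F,F); (F,F,T); (F,T,T)} — 3.
  x1=T, x2=F: remaining (x3,x4,x5) ∈ {(F,F,T)} — 1.
  x1=F, x2=T: 5 of the 8 assignments to (x3,x4,x5) work.
  x1=F, x2=F: remaining (x3,x4,x5) ∈ {(T,T,T)} — 1.
Total: 3 + 1 + 5 + 1 = 10.

10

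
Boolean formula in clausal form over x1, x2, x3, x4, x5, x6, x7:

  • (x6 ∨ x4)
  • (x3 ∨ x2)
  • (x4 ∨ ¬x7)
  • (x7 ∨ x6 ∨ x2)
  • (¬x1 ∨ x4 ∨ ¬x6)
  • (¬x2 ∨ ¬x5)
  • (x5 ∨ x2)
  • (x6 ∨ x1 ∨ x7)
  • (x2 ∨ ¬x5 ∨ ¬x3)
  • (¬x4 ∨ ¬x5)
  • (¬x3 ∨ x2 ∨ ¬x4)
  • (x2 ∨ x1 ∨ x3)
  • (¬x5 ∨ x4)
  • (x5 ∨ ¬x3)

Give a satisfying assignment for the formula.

Branch on x1: take x1 = False.
For the remaining variables, x2 = True, x3 = False, x4 = True, x5 = False, x6 = True, x7 = False works.
Check each clause:
  1. (x4 ∨ x6) — x4 is true.
  2. (x3 ∨ x2) — x2 is true.
  3. (x4 ∨ ¬x7) — ¬x7 is true.
  4. (x6 ∨ x2 ∨ x7) — x2 is true.
  5. (x4 ∨ ¬x1 ∨ ¬x6) — x4 is true.
  6. (¬x2 ∨ ¬x5) — ¬x5 is true.
  7. (x2 ∨ x5) — x2 is true.
  8. (x1 ∨ x7 ∨ x6) — x6 is true.
  9. (¬x3 ∨ ¬x5 ∨ x2) — x2 is true.
  10. (¬x5 ∨ ¬x4) — ¬x5 is true.
  11. (¬x4 ∨ x2 ∨ ¬x3) — x2 is true.
  12. (x3 ∨ x1 ∨ x2) — x2 is true.
  13. (¬x5 ∨ x4) — ¬x5 is true.
  14. (¬x3 ∨ x5) — ¬x3 is true.

x1=F, x2=T, x3=F, x4=T, x5=F, x6=T, x7=F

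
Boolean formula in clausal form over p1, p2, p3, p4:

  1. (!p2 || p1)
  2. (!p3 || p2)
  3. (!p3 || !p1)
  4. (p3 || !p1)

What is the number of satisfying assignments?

Satisfying assignments:
  p1=0 p2=0 p3=0 p4=0
  p1=0 p2=0 p3=0 p4=1
Count: 2.

2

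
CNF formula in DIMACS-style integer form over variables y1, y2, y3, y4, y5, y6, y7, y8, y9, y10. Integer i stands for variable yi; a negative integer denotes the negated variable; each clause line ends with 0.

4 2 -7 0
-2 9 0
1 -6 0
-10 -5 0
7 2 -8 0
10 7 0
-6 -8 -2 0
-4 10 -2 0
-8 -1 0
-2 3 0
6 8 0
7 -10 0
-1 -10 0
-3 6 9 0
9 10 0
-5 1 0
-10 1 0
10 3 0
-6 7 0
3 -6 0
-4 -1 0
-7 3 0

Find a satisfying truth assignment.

y5 occurs only negated in the remaining clauses — set y5 = False.
y9 occurs only positively in the remaining clauses — set y9 = True.
Set y1 = False and propagate.
  then y6 is forced to False.
  then y8 is forced to True.
  then y10 is forced to False.
  then y7 is forced to True.
  then y3 is forced to True.
Set y2 = True and propagate.
  then y4 is forced to False.

y1=F, y2=T, y3=T, y4=F, y5=F, y6=F, y7=T, y8=T, y9=T, y10=F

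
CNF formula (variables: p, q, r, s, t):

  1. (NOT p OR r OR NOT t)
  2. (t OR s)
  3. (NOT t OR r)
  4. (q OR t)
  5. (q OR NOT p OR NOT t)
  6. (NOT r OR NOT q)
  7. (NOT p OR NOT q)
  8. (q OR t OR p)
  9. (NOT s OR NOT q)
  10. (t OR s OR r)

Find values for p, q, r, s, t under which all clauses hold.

p = F, q = F, r = T, s = F, t = T

Check each clause:
  1. (NOT p OR r OR NOT t) — r is true.
  2. (s OR t) — t is true.
  3. (NOT t OR r) — r is true.
  4. (t OR q) — t is true.
  5. (q OR NOT p OR NOT t) — NOT p is true.
  6. (NOT r OR NOT q) — NOT q is true.
  7. (NOT q OR NOT p) — NOT p is true.
  8. (t OR p OR q) — t is true.
  9. (NOT q OR NOT s) — NOT s is true.
  10. (t OR r OR s) — r is true.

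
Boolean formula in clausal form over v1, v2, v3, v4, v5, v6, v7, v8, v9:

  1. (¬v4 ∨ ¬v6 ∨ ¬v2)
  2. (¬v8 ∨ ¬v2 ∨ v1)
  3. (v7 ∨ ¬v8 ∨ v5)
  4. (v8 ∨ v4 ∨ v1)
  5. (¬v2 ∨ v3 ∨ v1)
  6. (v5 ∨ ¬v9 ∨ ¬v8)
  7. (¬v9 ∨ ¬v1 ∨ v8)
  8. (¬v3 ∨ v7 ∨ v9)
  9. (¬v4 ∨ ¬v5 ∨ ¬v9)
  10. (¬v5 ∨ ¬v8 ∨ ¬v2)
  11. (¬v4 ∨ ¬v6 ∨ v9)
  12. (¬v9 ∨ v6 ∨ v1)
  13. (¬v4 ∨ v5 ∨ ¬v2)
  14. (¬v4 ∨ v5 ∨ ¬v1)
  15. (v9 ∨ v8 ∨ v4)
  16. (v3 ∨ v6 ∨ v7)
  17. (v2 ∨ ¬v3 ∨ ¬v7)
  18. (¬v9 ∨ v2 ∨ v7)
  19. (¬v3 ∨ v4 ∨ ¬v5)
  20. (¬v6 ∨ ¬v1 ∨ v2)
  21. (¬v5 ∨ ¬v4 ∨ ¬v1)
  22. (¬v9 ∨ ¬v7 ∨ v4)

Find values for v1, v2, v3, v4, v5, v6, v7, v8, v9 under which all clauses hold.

v1 = False, v2 = False, v3 = False, v4 = False, v5 = True, v6 = True, v7 = False, v8 = True, v9 = False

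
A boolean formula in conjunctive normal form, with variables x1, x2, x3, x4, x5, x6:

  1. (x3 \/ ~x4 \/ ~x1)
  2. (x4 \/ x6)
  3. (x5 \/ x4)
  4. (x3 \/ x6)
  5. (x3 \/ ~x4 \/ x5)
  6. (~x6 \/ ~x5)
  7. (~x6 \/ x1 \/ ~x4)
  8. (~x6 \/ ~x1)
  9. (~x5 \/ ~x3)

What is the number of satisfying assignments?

4

The models are:
  x1=0 x2=0 x3=1 x4=1 x5=0 x6=0
  x1=0 x2=1 x3=1 x4=1 x5=0 x6=0
  x1=1 x2=0 x3=1 x4=1 x5=0 x6=0
  x1=1 x2=1 x3=1 x4=1 x5=0 x6=0
Count: 4.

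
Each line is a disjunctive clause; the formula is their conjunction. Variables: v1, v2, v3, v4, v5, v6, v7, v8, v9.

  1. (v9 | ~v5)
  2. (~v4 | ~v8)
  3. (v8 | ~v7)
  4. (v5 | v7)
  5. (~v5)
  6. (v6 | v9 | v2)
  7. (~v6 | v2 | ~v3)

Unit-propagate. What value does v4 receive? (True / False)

False

(~v5) stands alone — v5 = False.
From (v7 | v5) and v5 = False: v7 = True.
(v8 | ~v7) with v7 = True leaves only v8, so v8 = True.
(~v4 | ~v8): since v8 = True, the clause reduces to (~v4). v4 = False.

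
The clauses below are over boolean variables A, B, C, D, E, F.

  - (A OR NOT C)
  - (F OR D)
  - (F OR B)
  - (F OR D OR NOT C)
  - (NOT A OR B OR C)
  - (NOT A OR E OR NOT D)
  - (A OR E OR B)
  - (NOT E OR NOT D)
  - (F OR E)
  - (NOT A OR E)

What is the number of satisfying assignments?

7

Split on A, then E.
  A=T, E=T: remaining (B,C,D,F) ∈ {(F,T,F,T); (T,F,F,T); (T,T,F,T)} — 3.
  A=T, E=F: a clause becomes empty — 0.
  A=F, E=T: remaining (B,C,D,F) ∈ {(F,F,F,T); (T,F,F,T)} — 2.
  A=F, E=F: remaining (B,C,D,F) ∈ {(T,F,F,T); (T,F,T,T)} — 2.
Total: 3 + 0 + 2 + 2 = 7.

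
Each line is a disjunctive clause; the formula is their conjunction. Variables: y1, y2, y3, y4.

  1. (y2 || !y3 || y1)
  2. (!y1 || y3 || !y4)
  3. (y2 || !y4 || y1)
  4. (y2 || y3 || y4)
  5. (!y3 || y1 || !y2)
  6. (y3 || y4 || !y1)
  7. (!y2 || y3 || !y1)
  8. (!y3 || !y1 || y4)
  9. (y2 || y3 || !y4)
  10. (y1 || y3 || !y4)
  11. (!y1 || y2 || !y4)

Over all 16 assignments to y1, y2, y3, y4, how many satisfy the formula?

2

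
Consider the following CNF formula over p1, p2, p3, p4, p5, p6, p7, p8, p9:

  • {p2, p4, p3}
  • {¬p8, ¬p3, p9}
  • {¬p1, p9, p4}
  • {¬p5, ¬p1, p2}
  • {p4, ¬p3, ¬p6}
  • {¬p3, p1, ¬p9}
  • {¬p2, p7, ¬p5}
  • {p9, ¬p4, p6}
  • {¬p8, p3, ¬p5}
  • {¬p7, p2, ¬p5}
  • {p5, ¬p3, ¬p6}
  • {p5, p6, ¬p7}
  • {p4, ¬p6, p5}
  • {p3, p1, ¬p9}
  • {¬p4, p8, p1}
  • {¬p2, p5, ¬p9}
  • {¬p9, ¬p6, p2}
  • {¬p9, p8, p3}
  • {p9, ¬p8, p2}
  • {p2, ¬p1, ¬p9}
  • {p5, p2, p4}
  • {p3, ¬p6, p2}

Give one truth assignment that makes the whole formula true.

p1 = T, p2 = T, p3 = T, p4 = T, p5 = T, p6 = F, p7 = T, p8 = F, p9 = T

Check each clause:
  1. {p3, p2, p4} — p2 is true.
  2. {¬p3, p9, ¬p8} — ¬p8 is true.
  3. {p9, p4, ¬p1} — p9 is true.
  4. {¬p1, ¬p5, p2} — p2 is true.
  5. {p4, ¬p6, ¬p3} — ¬p6 is true.
  6. {¬p9, p1, ¬p3} — p1 is true.
  7. {p7, ¬p5, ¬p2} — p7 is true.
  8. {¬p4, p6, p9} — p9 is true.
  9. {p3, ¬p8, ¬p5} — ¬p8 is true.
  10. {p2, ¬p7, ¬p5} — p2 is true.
  11. {p5, ¬p6, ¬p3} — ¬p6 is true.
  12. {p6, ¬p7, p5} — p5 is true.
  13. {p4, ¬p6, p5} — ¬p6 is true.
  14. {p3, p1, ¬p9} — p1 is true.
  15. {¬p4, p8, p1} — p1 is true.
  16. {p5, ¬p2, ¬p9} — p5 is true.
  17. {¬p6, p2, ¬p9} — ¬p6 is true.
  18. {p3, p8, ¬p9} — p3 is true.
  19. {p9, ¬p8, p2} — ¬p8 is true.
  20. {¬p9, p2, ¬p1} — p2 is true.
  21. {p4, p2, p5} — p2 is true.
  22. {p3, p2, ¬p6} — p3 is true.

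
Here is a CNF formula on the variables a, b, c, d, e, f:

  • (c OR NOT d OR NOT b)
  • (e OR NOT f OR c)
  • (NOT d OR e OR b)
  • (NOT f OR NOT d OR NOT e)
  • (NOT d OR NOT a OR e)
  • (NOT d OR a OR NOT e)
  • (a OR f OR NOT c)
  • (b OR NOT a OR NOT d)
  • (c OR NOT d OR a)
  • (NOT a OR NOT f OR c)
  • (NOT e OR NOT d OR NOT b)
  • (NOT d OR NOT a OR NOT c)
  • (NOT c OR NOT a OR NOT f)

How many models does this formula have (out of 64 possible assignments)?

19

Split on d, then a.
  d=1, a=1: a clause becomes empty — 0.
  d=1, a=0: remaining (b,c,e,f) ∈ {(1,1,0,1)} — 1.
  d=0, a=1: forces f=0; b, c, e free → 2^3 = 8.
  d=0, a=0: b free; 5 ways for (c,e,f) × 2^1 = 10.
Total: 0 + 1 + 8 + 10 = 19.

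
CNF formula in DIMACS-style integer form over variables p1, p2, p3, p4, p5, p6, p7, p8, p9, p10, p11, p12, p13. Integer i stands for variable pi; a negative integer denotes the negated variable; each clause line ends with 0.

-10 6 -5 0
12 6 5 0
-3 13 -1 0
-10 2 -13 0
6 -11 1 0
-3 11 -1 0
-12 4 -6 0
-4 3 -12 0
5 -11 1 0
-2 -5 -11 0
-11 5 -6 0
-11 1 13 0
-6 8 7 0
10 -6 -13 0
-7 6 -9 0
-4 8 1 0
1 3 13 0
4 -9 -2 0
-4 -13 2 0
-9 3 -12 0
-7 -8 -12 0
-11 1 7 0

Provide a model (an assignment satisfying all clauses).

p1=0, p2=0, p3=1, p4=0, p5=0, p6=1, p7=1, p8=0, p9=0, p10=0, p11=0, p12=0, p13=0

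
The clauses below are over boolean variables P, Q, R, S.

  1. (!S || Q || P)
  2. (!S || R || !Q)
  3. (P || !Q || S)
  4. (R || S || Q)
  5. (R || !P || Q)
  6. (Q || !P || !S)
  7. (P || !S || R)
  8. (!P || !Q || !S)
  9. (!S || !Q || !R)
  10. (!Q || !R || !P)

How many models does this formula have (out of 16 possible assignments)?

3

The models are:
  P=0 Q=0 R=1 S=0
  P=1 Q=0 R=1 S=0
  P=1 Q=1 R=0 S=0
That's 3 in total.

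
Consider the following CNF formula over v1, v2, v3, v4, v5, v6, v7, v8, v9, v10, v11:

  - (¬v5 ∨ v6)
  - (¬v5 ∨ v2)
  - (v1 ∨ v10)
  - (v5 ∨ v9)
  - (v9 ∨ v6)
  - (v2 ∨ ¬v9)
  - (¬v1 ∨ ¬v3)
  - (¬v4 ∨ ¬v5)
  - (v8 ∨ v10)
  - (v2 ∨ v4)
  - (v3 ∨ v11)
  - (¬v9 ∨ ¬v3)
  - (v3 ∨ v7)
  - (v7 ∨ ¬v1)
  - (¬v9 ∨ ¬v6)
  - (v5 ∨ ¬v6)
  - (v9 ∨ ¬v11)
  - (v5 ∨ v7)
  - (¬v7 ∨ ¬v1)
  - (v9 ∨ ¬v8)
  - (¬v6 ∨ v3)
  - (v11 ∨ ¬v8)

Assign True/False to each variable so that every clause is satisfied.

v2 occurs only positively in the remaining clauses — set v2 = True.
v10 occurs only positively in the remaining clauses — set v10 = True.
Branch on v1: take v1 = False.
Try v3 = True.
  then v9 is forced to False.
  then v5 is forced to True.
  then v6 is forced to True.
  then v4 is forced to False.
  then v11 is forced to False.
  then v8 is forced to False.
v7 is now unconstrained; take v7 = False.

v1=False, v2=True, v3=True, v4=False, v5=True, v6=True, v7=False, v8=False, v9=False, v10=True, v11=False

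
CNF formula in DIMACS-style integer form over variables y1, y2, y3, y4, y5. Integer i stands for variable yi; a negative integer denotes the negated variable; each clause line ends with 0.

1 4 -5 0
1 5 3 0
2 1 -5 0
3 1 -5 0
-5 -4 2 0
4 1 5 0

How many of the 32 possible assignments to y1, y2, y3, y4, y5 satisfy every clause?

Case analysis on y5 and y1:
  y5=T, y1=T: y3 free; 3 ways for (y2,y4) × 2^1 = 6.
  y5=T, y1=F: remaining (y2,y3,y4) ∈ {(T,T,T)} — 1.
  y5=F, y1=T: y2, y3, y4 free → 2^3 = 8.
  y5=F, y1=F: remaining (y2,y3,y4) ∈ {(F,T,T); (T,T,T)} — 2.
Total: 6 + 1 + 8 + 2 = 17.

17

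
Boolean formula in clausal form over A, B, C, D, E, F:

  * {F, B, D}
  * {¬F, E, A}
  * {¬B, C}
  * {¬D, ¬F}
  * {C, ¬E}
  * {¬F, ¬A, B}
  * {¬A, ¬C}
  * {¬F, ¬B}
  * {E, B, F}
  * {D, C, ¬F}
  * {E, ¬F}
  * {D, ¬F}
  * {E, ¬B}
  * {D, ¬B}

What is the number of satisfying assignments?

The models are:
  A=F B=F C=T D=T E=T F=F
  A=F B=T C=T D=T E=T F=F
Count: 2.

2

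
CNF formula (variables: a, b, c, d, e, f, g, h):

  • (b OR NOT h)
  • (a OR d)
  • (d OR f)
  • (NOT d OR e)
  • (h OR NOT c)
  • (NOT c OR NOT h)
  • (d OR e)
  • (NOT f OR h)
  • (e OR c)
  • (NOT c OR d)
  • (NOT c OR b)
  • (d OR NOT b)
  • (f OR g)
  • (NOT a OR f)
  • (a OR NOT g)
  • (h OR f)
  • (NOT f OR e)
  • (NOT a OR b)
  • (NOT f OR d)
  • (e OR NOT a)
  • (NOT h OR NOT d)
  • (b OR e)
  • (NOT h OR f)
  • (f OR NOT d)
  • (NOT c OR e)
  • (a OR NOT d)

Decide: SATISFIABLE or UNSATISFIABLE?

UNSATISFIABLE

d = True:
  propagation gives e=True, h=False, c=False, f=False; an empty clause results — contradiction.
d = False:
  propagation gives a=True, f=True; an empty clause results — contradiction.
Every branch closes, so no satisfying assignment exists.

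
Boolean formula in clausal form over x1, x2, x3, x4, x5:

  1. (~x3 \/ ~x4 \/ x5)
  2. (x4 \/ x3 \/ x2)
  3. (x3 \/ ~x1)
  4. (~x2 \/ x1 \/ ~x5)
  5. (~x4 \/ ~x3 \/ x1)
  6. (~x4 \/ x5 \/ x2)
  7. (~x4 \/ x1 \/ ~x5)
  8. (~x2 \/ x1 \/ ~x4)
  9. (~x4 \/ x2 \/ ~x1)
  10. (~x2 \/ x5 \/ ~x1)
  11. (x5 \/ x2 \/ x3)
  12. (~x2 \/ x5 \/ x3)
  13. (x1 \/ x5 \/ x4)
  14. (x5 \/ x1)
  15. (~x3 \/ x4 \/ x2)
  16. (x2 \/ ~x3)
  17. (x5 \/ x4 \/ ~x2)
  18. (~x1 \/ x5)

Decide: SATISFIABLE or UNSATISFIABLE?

Set x1 = True and propagate.
  then x3 is forced to True.
  then x2 is forced to True.
  then x5 is forced to True.
x4 is now unconstrained; take x4 = True.
So x1 = True, x2 = True, x3 = True, x4 = True, x5 = True is a satisfying assignment.

SATISFIABLE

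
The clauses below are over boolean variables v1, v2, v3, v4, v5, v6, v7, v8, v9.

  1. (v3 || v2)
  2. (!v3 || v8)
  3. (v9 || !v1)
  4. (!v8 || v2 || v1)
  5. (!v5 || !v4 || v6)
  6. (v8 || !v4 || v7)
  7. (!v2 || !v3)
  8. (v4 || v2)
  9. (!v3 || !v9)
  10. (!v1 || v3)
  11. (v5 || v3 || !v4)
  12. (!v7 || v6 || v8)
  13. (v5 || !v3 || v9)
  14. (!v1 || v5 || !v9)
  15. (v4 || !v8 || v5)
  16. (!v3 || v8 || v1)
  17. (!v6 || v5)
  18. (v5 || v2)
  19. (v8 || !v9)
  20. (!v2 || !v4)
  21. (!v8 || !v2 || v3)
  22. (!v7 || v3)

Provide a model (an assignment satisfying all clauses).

v1=0, v2=1, v3=0, v4=0, v5=1, v6=1, v7=0, v8=0, v9=0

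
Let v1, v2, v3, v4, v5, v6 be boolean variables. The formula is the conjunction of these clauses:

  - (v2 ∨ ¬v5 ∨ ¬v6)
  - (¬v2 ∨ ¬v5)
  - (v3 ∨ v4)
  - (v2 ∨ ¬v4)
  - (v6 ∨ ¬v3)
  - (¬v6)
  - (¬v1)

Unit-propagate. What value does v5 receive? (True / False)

(¬v6) stands alone — v6 = False.
(v6 ∨ ¬v3): since v6 = False, the clause reduces to (¬v3). v3 = False.
(v4 ∨ v3) with v3 = False leaves only v4, so v4 = True.
(¬v4 ∨ v2): since v4 = True, the clause reduces to (v2). v2 = True.
(¬v5 ∨ ¬v2) with v2 = True leaves only ¬v5, so v5 = False.

False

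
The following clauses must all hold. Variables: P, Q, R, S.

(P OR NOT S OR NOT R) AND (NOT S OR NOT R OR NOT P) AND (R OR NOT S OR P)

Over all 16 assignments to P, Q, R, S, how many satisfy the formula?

Split on P, then R.
  P=1, R=1: remaining (Q,S) ∈ {(0,0); (1,0)} — 2.
  P=1, R=0: remaining (Q,S) ∈ {(0,0); (0,1); (1,0); (1,1)} — 4.
  P=0, R=1: remaining (Q,S) ∈ {(0,0); (1,0)} — 2.
  P=0, R=0: remaining (Q,S) ∈ {(0,0); (1,0)} — 2.
Total: 2 + 4 + 2 + 2 = 10.

10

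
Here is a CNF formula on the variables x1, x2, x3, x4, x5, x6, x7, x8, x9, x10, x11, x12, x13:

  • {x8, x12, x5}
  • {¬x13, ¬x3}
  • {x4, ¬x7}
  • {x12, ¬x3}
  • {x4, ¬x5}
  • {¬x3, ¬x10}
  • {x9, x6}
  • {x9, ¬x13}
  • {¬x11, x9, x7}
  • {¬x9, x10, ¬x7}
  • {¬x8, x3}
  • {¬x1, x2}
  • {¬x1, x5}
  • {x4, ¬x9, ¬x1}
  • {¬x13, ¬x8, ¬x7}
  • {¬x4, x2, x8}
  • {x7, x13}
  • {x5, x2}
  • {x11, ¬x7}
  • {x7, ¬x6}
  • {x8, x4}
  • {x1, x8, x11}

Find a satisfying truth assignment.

x1=True  x2=True  x3=False  x4=True  x5=True  x6=False  x7=False  x8=False  x9=True  x10=True  x11=False  x12=True  x13=True

Check each clause:
  1. {x8, x5, x12} — x12 is true.
  2. {¬x3, ¬x13} — ¬x3 is true.
  3. {¬x7, x4} — ¬x7 is true.
  4. {¬x3, x12} — x12 is true.
  5. {¬x5, x4} — x4 is true.
  6. {¬x10, ¬x3} — ¬x3 is true.
  7. {x6, x9} — x9 is true.
  8. {¬x13, x9} — x9 is true.
  9. {x7, x9, ¬x11} — x9 is true.
  10. {¬x9, x10, ¬x7} — ¬x7 is true.
  11. {¬x8, x3} — ¬x8 is true.
  12. {¬x1, x2} — x2 is true.
  13. {¬x1, x5} — x5 is true.
  14. {¬x1, x4, ¬x9} — x4 is true.
  15. {¬x13, ¬x7, ¬x8} — ¬x8 is true.
  16. {x2, ¬x4, x8} — x2 is true.
  17. {x7, x13} — x13 is true.
  18. {x5, x2} — x2 is true.
  19. {¬x7, x11} — ¬x7 is true.
  20. {¬x6, x7} — ¬x6 is true.
  21. {x8, x4} — x4 is true.
  22. {x11, x8, x1} — x1 is true.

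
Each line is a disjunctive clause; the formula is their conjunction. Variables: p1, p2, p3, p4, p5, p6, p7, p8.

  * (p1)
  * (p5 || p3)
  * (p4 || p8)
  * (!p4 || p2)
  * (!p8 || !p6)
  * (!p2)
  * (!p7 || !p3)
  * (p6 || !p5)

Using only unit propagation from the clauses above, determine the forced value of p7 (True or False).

Unit clause (p1) sets p1 = True.
(!p2) stands alone — p2 = False.
(p2 || !p4) with p2 = False leaves only !p4, so p4 = False.
From (p4 || p8) and p4 = False: p8 = True.
From (!p6 || !p8) and p8 = True: p6 = False.
(!p5 || p6) with p6 = False leaves only !p5, so p5 = False.
(p5 || p3): since p5 = False, the clause reduces to (p3). p3 = True.
In (!p3 || !p7), !p3 is now false; !p7 must hold, so p7 = False.

False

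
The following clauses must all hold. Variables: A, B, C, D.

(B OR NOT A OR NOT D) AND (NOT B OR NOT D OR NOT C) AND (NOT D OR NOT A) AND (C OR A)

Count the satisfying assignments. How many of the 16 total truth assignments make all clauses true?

Satisfying assignments:
  A=F B=F C=T D=F
  A=F B=F C=T D=T
  A=F B=T C=T D=F
  A=T B=F C=F D=F
  A=T B=F C=T D=F
  A=T B=T C=F D=F
  A=T B=T C=T D=F
Count: 7.

7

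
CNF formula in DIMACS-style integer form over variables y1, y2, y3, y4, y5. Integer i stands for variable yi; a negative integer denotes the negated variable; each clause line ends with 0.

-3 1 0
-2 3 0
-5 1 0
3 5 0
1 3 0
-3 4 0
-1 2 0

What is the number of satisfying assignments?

Satisfying assignments:
  y1=1 y2=1 y3=1 y4=1 y5=0
  y1=1 y2=1 y3=1 y4=1 y5=1
Count: 2.

2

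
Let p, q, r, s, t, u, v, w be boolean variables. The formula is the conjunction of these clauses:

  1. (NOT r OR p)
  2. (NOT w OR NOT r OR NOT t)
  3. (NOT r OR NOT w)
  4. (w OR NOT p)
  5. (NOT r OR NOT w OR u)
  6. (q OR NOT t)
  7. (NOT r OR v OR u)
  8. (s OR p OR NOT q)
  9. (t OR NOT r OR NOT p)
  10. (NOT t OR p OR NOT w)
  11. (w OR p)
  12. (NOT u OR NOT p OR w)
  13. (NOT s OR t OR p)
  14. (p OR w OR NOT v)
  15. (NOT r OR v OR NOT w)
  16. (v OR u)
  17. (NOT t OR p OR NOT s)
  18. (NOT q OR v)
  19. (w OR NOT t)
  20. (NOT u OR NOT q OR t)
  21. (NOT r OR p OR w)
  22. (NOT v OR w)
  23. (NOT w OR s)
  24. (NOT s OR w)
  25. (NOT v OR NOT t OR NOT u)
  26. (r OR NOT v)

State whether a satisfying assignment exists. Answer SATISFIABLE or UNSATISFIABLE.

SATISFIABLE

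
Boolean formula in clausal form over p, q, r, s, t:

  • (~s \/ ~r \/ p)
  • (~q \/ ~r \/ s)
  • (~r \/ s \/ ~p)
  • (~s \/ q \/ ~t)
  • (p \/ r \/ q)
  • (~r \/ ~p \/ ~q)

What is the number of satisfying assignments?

Case analysis on r and p:
  r=1, p=1: remaining (q,s,t) ∈ {(0,1,0)} — 1.
  r=1, p=0: remaining (q,s,t) ∈ {(0,0,0); (0,0,1)} — 2.
  r=0, p=1: 7 of the 8 assignments to (q,s,t) work.
  r=0, p=0: remaining (q,s,t) ∈ {(1,0,0); (1,0,1); (1,1,0); (1,1,1)} — 4.
Total: 1 + 2 + 7 + 4 = 14.

14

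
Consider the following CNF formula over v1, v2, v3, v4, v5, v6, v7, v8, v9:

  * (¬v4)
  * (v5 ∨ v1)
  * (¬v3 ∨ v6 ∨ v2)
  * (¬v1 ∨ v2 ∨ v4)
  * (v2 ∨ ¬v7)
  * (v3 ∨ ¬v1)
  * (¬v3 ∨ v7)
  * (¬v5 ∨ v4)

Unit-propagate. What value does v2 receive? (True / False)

(¬v4) is a unit clause: v4 = False.
(¬v5 ∨ v4) with v4 = False leaves only ¬v5, so v5 = False.
(v5 ∨ v1): since v5 = False, the clause reduces to (v1). v1 = True.
(¬v1 ∨ v2 ∨ v4): since v4 = False, v1 = True, the clause reduces to (v2). v2 = True.

True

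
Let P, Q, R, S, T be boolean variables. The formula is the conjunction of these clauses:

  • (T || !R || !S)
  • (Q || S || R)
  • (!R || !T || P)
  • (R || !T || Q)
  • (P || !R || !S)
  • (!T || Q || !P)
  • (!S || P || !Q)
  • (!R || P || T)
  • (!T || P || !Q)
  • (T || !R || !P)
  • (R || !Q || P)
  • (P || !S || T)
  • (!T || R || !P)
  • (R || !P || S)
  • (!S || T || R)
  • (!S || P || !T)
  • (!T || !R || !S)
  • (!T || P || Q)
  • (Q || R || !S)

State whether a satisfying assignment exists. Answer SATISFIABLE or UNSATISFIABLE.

Branch on P: take P = True.
Set Q = True and propagate.
The remaining clauses are satisfied by R = True, S = False, T = True.
So P=T  Q=T  R=T  S=F  T=T is a satisfying assignment.

SATISFIABLE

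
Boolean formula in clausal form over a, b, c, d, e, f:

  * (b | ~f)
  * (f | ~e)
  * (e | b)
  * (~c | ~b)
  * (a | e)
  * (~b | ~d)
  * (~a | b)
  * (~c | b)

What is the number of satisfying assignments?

Satisfying assignments:
  a=0 b=1 c=0 d=0 e=1 f=1
  a=1 b=1 c=0 d=0 e=0 f=0
  a=1 b=1 c=0 d=0 e=0 f=1
  a=1 b=1 c=0 d=0 e=1 f=1
That's 4 in total.

4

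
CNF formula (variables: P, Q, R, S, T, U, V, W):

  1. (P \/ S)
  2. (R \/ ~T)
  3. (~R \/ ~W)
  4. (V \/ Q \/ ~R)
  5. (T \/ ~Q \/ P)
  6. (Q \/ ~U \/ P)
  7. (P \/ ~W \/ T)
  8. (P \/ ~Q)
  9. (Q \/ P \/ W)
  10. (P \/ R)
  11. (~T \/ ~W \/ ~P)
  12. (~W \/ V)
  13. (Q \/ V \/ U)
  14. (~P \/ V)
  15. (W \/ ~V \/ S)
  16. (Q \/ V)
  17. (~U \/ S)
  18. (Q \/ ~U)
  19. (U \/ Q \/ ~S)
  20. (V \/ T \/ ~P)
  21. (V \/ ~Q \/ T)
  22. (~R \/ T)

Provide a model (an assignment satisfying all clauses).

P = T, Q = T, R = F, S = T, T = F, U = F, V = T, W = T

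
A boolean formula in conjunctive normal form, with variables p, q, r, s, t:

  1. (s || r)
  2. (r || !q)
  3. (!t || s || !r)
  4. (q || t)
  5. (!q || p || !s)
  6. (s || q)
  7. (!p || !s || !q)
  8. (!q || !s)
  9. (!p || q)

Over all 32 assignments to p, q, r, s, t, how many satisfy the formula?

4

The models are:
  p=F q=F r=F s=T t=T
  p=F q=F r=T s=T t=T
  p=F q=T r=T s=F t=F
  p=T q=T r=T s=F t=F
Count: 4.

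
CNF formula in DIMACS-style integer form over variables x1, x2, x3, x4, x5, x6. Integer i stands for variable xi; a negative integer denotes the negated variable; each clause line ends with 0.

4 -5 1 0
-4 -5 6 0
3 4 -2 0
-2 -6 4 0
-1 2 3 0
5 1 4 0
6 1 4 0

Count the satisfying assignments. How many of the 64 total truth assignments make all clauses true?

27

Case analysis on x4 and x1:
  x4=1, x1=1: 9 of the 16 assignments to (x2,x3,x5,x6) work.
  x4=1, x1=0: x2, x3 free; 3 ways for (x5,x6) × 2^2 = 12.
  x4=0, x1=1: x5 free; 3 ways for (x2,x3,x6) × 2^1 = 6.
  x4=0, x1=0: a clause becomes empty — 0.
Total: 9 + 12 + 6 + 0 = 27.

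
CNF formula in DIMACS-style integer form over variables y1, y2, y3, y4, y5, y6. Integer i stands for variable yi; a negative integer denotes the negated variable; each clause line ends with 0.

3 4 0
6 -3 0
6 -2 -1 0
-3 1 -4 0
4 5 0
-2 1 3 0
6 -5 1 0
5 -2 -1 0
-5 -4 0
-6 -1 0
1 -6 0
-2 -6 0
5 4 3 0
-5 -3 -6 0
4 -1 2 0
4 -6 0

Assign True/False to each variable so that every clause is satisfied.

y1 = True  y2 = False  y3 = False  y4 = True  y5 = False  y6 = False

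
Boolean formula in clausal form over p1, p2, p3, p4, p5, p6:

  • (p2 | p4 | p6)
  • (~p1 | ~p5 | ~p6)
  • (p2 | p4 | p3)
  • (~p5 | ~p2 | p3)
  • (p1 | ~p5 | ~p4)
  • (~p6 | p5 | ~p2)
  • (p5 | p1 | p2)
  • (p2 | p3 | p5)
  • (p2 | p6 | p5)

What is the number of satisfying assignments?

17

Case analysis on p2 and p5:
  p2=1, p5=1: remaining (p1,p3,p4,p6) ∈ {(0,1,0,0); (0,1,0,1); (1,1,0,0); (1,1,1,0)} — 4.
  p2=1, p5=0: forces p6=0; p1, p3, p4 free → 2^3 = 8.
  p2=0, p5=1: remaining (p1,p3,p4,p6) ∈ {(0,1,0,1); (1,0,1,0); (1,1,1,0)} — 3.
  p2=0, p5=0: remaining (p1,p3,p4,p6) ∈ {(1,1,0,1); (1,1,1,1)} — 2.
Total: 4 + 8 + 3 + 2 = 17.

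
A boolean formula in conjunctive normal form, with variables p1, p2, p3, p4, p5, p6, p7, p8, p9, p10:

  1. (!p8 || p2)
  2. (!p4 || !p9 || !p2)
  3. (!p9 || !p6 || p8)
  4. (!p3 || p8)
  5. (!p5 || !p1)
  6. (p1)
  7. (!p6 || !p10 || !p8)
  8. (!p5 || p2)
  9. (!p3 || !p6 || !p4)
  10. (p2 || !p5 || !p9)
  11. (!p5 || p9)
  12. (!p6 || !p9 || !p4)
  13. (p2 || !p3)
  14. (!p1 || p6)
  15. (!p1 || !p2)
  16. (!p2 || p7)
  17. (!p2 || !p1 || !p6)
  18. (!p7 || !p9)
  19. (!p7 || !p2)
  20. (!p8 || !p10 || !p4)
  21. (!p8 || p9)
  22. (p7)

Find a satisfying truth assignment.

p1=T, p2=F, p3=F, p4=T, p5=F, p6=T, p7=T, p8=F, p9=F, p10=F

Check each clause:
  1. (!p8 || p2) — !p8 is true.
  2. (!p4 || !p2 || !p9) — !p2 is true.
  3. (!p6 || !p9 || p8) — !p9 is true.
  4. (p8 || !p3) — !p3 is true.
  5. (!p5 || !p1) — !p5 is true.
  6. (p1) — p1 is true.
  7. (!p10 || !p8 || !p6) — !p8 is true.
  8. (p2 || !p5) — !p5 is true.
  9. (!p6 || !p3 || !p4) — !p3 is true.
  10. (p2 || !p5 || !p9) — !p5 is true.
  11. (!p5 || p9) — !p5 is true.
  12. (!p4 || !p9 || !p6) — !p9 is true.
  13. (p2 || !p3) — !p3 is true.
  14. (!p1 || p6) — p6 is true.
  15. (!p2 || !p1) — !p2 is true.
  16. (!p2 || p7) — !p2 is true.
  17. (!p6 || !p2 || !p1) — !p2 is true.
  18. (!p9 || !p7) — !p9 is true.
  19. (!p2 || !p7) — !p2 is true.
  20. (!p10 || !p8 || !p4) — !p8 is true.
  21. (!p8 || p9) — !p8 is true.
  22. (p7) — p7 is true.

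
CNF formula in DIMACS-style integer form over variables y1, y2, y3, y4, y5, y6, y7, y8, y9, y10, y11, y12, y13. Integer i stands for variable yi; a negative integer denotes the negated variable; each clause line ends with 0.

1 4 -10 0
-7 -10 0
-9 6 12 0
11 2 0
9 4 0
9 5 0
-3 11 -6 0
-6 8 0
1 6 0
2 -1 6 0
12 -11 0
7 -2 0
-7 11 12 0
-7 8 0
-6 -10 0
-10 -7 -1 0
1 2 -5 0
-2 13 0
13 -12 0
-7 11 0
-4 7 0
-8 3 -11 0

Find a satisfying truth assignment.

Pure literal: y10 appears only negated; assign y10 = False.
y13 occurs only positively in the remaining clauses — set y13 = True.
Try y1 = True.
Try y2 = True.
  then y7 is forced to True.
  then y8 is forced to True.
  then y11 is forced to True.
  then y12 is forced to True.
  then y3 is forced to True.
Set y4 = False and propagate.
  then y9 is forced to True.
y5, y6 are now unconstrained; take y5 = True, y6 = True.
Every clause has at least one true literal under this assignment.
Check each clause:
  1. (y4 OR NOT y10 OR y1) — y1 is true.
  2. (NOT y10 OR NOT y7) — NOT y10 is true.
  3. (NOT y9 OR y12 OR y6) — y12 is true.
  4. (y2 OR y11) — y2 is true.
  5. (y9 OR y4) — y9 is true.
  6. (y9 OR y5) — y9 is true.
  7. (NOT y6 OR y11 OR NOT y3) — y11 is true.
  8. (NOT y6 OR y8) — y8 is true.
  9. (y1 OR y6) — y1 is true.
  10. (NOT y1 OR y6 OR y2) — y2 is true.
  11. (y12 OR NOT y11) — y12 is true.
  12. (y7 OR NOT y2) — y7 is true.
  13. (NOT y7 OR y11 OR y12) — y11 is true.
  14. (y8 OR NOT y7) — y8 is true.
  15. (NOT y6 OR NOT y10) — NOT y10 is true.
  16. (NOT y10 OR NOT y7 OR NOT y1) — NOT y10 is true.
  17. (y2 OR y1 OR NOT y5) — y1 is true.
  18. (y13 OR NOT y2) — y13 is true.
  19. (y13 OR NOT y12) — y13 is true.
  20. (y11 OR NOT y7) — y11 is true.
  21. (y7 OR NOT y4) — NOT y4 is true.
  22. (NOT y8 OR y3 OR NOT y11) — y3 is true.

y1 = T, y2 = T, y3 = T, y4 = F, y5 = T, y6 = T, y7 = T, y8 = T, y9 = T, y10 = F, y11 = T, y12 = T, y13 = T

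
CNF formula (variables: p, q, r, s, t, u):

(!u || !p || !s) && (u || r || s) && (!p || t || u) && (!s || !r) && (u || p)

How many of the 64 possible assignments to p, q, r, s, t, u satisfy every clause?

24

Case analysis on u and p:
  u=1, p=1: forces s=0; q, r, t free → 2^3 = 8.
  u=1, p=0: q, t free; 3 ways for (r,s) × 2^2 = 12.
  u=0, p=1: remaining (q,r,s,t) ∈ {(0,0,1,1); (0,1,0,1); (1,0,1,1); (1,1,0,1)} — 4.
  u=0, p=0: a clause becomes empty — 0.
Total: 8 + 12 + 4 + 0 = 24.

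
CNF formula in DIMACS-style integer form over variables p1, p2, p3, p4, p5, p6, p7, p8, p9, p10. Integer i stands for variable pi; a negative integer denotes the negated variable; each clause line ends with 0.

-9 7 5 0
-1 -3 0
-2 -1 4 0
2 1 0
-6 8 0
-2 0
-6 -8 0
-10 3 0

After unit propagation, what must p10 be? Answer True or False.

(NOT p2) stands alone — p2 = False.
In (p2 OR p1), p2 is now false; p1 must hold, so p1 = True.
In (NOT p3 OR NOT p1), NOT p1 is now false; NOT p3 must hold, so p3 = False.
(NOT p10 OR p3): since p3 = False, the clause reduces to (NOT p10). p10 = False.

False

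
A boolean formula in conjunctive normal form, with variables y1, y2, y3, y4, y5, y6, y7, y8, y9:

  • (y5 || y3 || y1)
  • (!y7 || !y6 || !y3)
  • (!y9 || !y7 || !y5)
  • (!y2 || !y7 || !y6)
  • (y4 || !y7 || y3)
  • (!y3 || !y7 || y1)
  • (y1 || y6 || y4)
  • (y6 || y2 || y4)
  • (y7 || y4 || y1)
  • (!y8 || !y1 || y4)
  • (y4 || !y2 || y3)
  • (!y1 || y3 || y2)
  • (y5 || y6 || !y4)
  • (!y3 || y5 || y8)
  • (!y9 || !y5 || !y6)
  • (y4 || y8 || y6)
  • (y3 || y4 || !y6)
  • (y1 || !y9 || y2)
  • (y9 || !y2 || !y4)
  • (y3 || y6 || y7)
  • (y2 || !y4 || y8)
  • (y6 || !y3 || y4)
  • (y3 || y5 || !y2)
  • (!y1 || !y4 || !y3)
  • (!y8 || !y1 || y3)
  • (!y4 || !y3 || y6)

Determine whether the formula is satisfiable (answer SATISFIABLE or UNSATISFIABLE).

SATISFIABLE

Set y1 = False and propagate.
For the remaining variables, y2 = False, y3 = True, y4 = True, y5 = False, y6 = True, y7 = False, y8 = True, y9 = False works.
So y1=F, y2=F, y3=T, y4=T, y5=F, y6=T, y7=F, y8=T, y9=F is a satisfying assignment.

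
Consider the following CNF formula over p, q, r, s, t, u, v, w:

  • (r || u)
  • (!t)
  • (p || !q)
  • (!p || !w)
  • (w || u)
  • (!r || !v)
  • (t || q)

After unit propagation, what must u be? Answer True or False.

True

Unit clause (!t) sets t = False.
(q || t): since t = False, the clause reduces to (q). q = True.
In (!q || p), !q is now false; p must hold, so p = True.
In (!w || !p), !p is now false; !w must hold, so w = False.
(w || u) with w = False leaves only u, so u = True.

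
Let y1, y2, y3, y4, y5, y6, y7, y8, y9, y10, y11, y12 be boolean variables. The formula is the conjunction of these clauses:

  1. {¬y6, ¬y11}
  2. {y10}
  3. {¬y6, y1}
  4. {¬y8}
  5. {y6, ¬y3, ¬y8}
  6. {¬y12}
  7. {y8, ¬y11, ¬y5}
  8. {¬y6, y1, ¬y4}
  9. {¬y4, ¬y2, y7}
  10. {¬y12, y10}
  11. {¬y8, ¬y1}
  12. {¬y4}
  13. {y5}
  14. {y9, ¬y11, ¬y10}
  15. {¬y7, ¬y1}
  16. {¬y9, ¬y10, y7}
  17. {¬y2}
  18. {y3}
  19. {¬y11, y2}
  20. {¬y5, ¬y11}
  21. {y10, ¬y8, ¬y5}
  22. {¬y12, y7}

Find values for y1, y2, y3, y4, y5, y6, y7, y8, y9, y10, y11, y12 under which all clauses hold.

Unit propagation: (y10) forces y10 = True.
(¬y8) is a unit clause, so y8 = False.
The clause (¬y12) is unit: y12 must be False.
(¬y4) is a unit clause, so y4 = False.
(y5) is a unit clause, so y5 = True.
Unit propagation: (¬y11) forces y11 = False.
The clause (¬y2) is unit: y2 must be False.
Unit propagation: (y3) forces y3 = True.
Pure literal: y9 appears only negated; assign y9 = False.
Set y1 = True and propagate.
  then y7 is forced to False.
y6 is now unconstrained; take y6 = True.

y1=T, y2=F, y3=T, y4=F, y5=T, y6=T, y7=F, y8=F, y9=F, y10=T, y11=F, y12=F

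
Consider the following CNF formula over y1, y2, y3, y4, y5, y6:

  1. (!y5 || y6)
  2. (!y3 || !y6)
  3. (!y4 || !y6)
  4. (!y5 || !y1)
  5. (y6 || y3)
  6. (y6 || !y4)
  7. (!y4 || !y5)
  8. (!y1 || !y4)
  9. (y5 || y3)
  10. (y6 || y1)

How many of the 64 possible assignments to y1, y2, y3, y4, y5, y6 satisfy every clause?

Satisfying assignments:
  y1=F y2=F y3=F y4=F y5=T y6=T
  y1=F y2=T y3=F y4=F y5=T y6=T
  y1=T y2=F y3=T y4=F y5=F y6=F
  y1=T y2=T y3=T y4=F y5=F y6=F
Count: 4.

4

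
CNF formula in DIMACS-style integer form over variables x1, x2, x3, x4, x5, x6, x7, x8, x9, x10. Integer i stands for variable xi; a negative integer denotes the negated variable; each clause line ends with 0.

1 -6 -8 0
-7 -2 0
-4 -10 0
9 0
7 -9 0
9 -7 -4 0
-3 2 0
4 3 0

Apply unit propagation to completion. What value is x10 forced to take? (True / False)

False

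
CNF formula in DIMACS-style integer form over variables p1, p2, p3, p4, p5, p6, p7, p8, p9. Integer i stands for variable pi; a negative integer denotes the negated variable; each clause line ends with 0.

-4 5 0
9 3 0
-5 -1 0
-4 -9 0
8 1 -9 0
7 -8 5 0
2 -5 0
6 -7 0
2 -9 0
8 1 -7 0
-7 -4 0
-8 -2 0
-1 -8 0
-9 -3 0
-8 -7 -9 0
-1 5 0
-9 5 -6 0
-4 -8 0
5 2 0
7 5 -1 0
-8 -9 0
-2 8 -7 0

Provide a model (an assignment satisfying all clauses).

Set p1 = False and propagate.
Try p2 = True.
  then p8 is forced to False.
  then p9 is forced to False.
  then p3 is forced to True.
  then p7 is forced to False.
For the remaining variables, p4 = True, p5 = True, p6 = False works.
Every clause has at least one true literal under this assignment.
Check each clause:
  1. {p5, ¬p4} — p5 is true.
  2. {p3, p9} — p3 is true.
  3. {¬p5, ¬p1} — ¬p1 is true.
  4. {¬p9, ¬p4} — ¬p9 is true.
  5. {¬p9, p1, p8} — ¬p9 is true.
  6. {¬p8, p5, p7} — ¬p8 is true.
  7. {¬p5, p2} — p2 is true.
  8. {¬p7, p6} — ¬p7 is true.
  9. {¬p9, p2} — p2 is true.
  10. {¬p7, p8, p1} — ¬p7 is true.
  11. {¬p7, ¬p4} — ¬p7 is true.
  12. {¬p8, ¬p2} — ¬p8 is true.
  13. {¬p8, ¬p1} — ¬p8 is true.
  14. {¬p3, ¬p9} — ¬p9 is true.
  15. {¬p8, ¬p9, ¬p7} — ¬p8 is true.
  16. {¬p1, p5} — p5 is true.
  17. {¬p6, ¬p9, p5} — ¬p6 is true.
  18. {¬p4, ¬p8} — ¬p8 is true.
  19. {p2, p5} — p2 is true.
  20. {p7, p5, ¬p1} — p5 is true.
  21. {¬p8, ¬p9} — ¬p8 is true.
  22. {¬p2, p8, ¬p7} — ¬p7 is true.

p1 = False, p2 = True, p3 = True, p4 = True, p5 = True, p6 = False, p7 = False, p8 = False, p9 = False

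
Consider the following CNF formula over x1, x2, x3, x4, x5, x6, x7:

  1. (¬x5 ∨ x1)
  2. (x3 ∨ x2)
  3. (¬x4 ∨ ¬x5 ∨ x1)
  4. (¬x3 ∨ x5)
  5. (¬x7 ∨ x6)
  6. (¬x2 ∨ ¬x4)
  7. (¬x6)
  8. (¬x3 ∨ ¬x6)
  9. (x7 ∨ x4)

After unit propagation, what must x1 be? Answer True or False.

(¬x6) stands alone — x6 = False.
(¬x7 ∨ x6) with x6 = False leaves only ¬x7, so x7 = False.
In (x4 ∨ x7), x7 is now false; x4 must hold, so x4 = True.
(¬x2 ∨ ¬x4): since x4 = True, the clause reduces to (¬x2). x2 = False.
In (x3 ∨ x2), x2 is now false; x3 must hold, so x3 = True.
(¬x3 ∨ x5) with x3 = True leaves only x5, so x5 = True.
(x1 ∨ ¬x5) with x5 = True leaves only x1, so x1 = True.

True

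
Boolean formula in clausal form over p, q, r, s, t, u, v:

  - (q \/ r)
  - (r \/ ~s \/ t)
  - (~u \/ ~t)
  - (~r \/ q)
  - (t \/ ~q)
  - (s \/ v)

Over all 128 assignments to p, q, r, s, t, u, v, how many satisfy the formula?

12

Case analysis on q and r:
  q=1, r=1: p free; 3 ways for (s,t,u,v) × 2^1 = 6.
  q=1, r=0: p free; 3 ways for (s,t,u,v) × 2^1 = 6.
  q=0, r=1: a clause becomes empty — 0.
  q=0, r=0: a clause becomes empty — 0.
Total: 6 + 6 + 0 + 0 = 12.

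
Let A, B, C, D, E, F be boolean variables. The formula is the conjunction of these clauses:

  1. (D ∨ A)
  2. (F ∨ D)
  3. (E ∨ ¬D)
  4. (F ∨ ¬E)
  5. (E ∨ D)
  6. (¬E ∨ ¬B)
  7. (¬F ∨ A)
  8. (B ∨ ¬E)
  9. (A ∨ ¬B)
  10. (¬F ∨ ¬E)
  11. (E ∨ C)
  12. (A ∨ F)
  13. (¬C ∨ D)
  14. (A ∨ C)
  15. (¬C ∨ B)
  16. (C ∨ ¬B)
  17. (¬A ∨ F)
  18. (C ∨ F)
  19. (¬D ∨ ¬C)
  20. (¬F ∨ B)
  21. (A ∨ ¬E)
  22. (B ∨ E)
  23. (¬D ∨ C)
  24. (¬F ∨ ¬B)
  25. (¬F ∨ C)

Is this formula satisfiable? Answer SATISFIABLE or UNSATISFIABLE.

F = True:
  propagation gives A=True, E=False, D=False; an empty clause results — contradiction.
F = False:
  propagation gives D=True, E=True; an empty clause results — contradiction.
Every branch closes, so no satisfying assignment exists.

UNSATISFIABLE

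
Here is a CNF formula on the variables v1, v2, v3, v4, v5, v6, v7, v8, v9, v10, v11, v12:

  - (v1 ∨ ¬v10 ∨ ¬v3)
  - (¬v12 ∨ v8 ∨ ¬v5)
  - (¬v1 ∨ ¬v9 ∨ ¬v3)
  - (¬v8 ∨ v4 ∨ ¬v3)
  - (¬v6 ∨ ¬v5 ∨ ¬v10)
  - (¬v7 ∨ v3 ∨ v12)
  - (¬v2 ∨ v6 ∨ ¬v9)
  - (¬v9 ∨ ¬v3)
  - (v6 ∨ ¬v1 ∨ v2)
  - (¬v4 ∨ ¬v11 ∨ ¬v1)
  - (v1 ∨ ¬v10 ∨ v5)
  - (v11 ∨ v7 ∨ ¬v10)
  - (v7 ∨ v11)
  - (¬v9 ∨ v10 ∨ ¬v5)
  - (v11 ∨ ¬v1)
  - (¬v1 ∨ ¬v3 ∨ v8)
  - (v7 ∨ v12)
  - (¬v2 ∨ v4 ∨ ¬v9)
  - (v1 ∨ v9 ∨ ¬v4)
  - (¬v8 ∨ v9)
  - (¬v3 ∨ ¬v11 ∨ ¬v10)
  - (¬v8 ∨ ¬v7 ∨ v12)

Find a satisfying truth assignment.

v1 = False, v2 = False, v3 = True, v4 = False, v5 = True, v6 = True, v7 = True, v8 = False, v9 = False, v10 = False, v11 = True, v12 = False

Try v1 = False.
Branch on v2: take v2 = False.
Set v3 = True and propagate.
  then v10 is forced to False.
  then v9 is forced to False.
  then v4 is forced to False.
  then v8 is forced to False.
The remaining clauses are satisfied by v5 = True, v6 = True, v7 = True, v11 = True, v12 = False.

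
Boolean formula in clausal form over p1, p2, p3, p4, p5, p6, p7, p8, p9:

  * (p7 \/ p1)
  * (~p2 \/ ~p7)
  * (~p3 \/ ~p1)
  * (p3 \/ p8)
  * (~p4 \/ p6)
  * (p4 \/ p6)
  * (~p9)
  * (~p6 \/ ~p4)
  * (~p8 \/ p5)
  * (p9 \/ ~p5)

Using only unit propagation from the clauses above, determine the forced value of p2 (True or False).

Unit clause (~p9) sets p9 = False.
In (p9 \/ ~p5), p9 is now false; ~p5 must hold, so p5 = False.
In (~p8 \/ p5), p5 is now false; ~p8 must hold, so p8 = False.
In (p3 \/ p8), p8 is now false; p3 must hold, so p3 = True.
(~p1 \/ ~p3): since p3 = True, the clause reduces to (~p1). p1 = False.
In (p7 \/ p1), p1 is now false; p7 must hold, so p7 = True.
From (~p7 \/ ~p2) and p7 = True: p2 = False.

False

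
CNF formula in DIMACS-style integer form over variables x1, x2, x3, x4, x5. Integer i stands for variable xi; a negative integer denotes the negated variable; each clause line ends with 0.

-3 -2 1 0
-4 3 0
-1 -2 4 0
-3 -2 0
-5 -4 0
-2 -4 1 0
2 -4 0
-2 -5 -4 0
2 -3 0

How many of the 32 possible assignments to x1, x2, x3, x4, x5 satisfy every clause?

6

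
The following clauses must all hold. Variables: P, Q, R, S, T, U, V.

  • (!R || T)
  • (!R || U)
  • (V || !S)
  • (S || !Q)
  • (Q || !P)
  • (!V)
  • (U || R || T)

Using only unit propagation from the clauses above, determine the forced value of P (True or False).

False

Unit clause (!V) sets V = False.
From (!S || V) and V = False: S = False.
(S || !Q): since S = False, the clause reduces to (!Q). Q = False.
From (Q || !P) and Q = False: P = False.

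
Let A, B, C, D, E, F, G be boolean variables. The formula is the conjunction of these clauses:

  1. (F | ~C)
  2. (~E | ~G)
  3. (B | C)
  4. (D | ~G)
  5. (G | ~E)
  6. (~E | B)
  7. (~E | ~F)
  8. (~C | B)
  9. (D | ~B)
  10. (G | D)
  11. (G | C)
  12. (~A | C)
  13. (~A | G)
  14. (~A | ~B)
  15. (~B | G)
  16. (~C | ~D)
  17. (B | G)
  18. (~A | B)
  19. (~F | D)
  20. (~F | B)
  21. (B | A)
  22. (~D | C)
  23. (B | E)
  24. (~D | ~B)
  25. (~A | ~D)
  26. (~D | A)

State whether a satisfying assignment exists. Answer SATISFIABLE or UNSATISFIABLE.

B = True:
  propagation gives D=True; an empty clause results — contradiction.
B = False:
  propagation gives C=True; an empty clause results — contradiction.
Every branch closes, so no satisfying assignment exists.

UNSATISFIABLE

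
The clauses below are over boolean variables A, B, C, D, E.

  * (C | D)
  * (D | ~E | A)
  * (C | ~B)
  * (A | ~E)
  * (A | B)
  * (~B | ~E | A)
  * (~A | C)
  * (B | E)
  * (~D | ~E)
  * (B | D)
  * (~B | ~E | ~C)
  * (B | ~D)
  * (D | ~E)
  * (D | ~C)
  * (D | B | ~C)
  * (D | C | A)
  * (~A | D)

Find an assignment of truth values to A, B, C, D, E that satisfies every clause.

A=False, B=True, C=True, D=True, E=False

Branch on A: take A = False.
  then E is forced to False.
  then B is forced to True.
  then C is forced to True.
  then D is forced to True.
Every clause has at least one true literal under this assignment.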